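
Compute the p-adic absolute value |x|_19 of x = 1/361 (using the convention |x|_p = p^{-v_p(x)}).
|1/361|_19 = 361

Step 1 — compute v_19(x) by factoring powers of 19 out of the numerator and denominator: v_19(1/361) = -2. Step 2 — apply |x|_p = p^{-v_p(x)} = 19^{2} = 361.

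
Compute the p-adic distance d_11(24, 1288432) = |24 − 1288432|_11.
d_11(24, 1288432) = 1/161051

Step 1 — x − y = 24 − 1288432 = -1288408. Step 2 — v_11(-1288408) = 5 (factor: -1288408 = −(11^5 · 8); the sign does not affect v_p). Step 3 — |x − y|_11 = 11^{-5} = 1/161051.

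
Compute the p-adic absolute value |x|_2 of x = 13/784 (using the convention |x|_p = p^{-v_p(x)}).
|13/784|_2 = 16

Step 1 — compute v_2(x) by factoring powers of 2 out of the numerator and denominator: v_2(13/784) = -4. Step 2 — apply |x|_p = p^{-v_p(x)} = 2^{4} = 16.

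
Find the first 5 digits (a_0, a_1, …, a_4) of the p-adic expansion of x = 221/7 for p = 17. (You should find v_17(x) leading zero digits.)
(a_0, …, a_4) = (0, 14, 9, 14, 4)

v_17(221/7) = 1, so a_0 = ... = a_0 = 0. Factor out: x = 17^1 · u with u = 13/7 a unit in ℤ_17. Expand u iteratively via a_{v+i} = u_i mod 17, u_{i+1} = (u_i − a_{v+i})/17:
  u_0 = 13/7;  a_1 = 14;  u_1 = (u_0 − 14)/17 = -5/7
  u_1 = -5/7;  a_2 = 9;  u_2 = (u_1 − 9)/17 = -4/7
  u_2 = -4/7;  a_3 = 14;  u_3 = (u_2 − 14)/17 = -6/7
  u_3 = -6/7;  a_4 = 4;  u_4 = (u_3 − 4)/17 = -2/7
Digits: (0, 14, 9, 14, 4).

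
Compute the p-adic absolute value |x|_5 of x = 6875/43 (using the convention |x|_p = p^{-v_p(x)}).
|6875/43|_5 = 1/625

Step 1 — compute v_5(x) by factoring powers of 5 out of the numerator and denominator: v_5(6875/43) = 4. Step 2 — apply |x|_p = p^{-v_p(x)} = 5^{-4} = 1/625.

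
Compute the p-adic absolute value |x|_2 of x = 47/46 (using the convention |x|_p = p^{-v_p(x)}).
|47/46|_2 = 2

Step 1 — compute v_2(x) by factoring powers of 2 out of the numerator and denominator: v_2(47/46) = -1. Step 2 — apply |x|_p = p^{-v_p(x)} = 2^{1} = 2.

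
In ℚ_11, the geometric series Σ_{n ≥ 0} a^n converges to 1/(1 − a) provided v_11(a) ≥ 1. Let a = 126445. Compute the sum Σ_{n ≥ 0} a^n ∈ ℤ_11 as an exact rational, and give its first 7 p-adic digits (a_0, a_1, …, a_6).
Σ a^n = 1/(1 − a) = -1/126444;  first 7 digits = (1, 0, 0, 7, 8, 0, 5)

v_11(a) = 3 ≥ 1, so the series converges in ℤ_11 to 1/(1 − a) = 1/(1 − 126445) = -1/126444. Expand this rational in ℤ_11: compute digits iteratively via d_i = x_i mod 11, x_{i+1} = (x_i − d_i)/11. The first 7 digits are (1, 0, 0, 7, 8, 0, 5).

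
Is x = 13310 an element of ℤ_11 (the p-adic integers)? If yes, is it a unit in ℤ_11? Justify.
x ∈ ℤ_11 but not a unit; v_11(x) = 3 > 0

ℤ_11 = {x ∈ ℚ_11 : v_11(x) ≥ 0} and ℤ_11^× = {x ∈ ℤ_11 : v_11(x) = 0}. Here v_11(13310) = v_11(num) − v_11(den) = 3; compare against these criteria.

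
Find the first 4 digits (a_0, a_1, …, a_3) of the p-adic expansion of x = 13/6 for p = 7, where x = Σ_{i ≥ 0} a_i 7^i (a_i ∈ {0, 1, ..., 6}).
(a_0, …, a_3) = (1, 6, 5, 5)

v_7(13/6) = 0 (numerator and denominator both coprime to 7), so x ∈ ℤ_7^×. Compute digits iteratively via a_i = x_i mod 7, x_{i+1} = (x_i − a_i)/7, with x_0 = x:
  x_0 = 13/6;  a_0 = 1;  x_1 = (x_0 − 1)/7 = 1/6
  x_1 = 1/6;  a_1 = 6;  x_2 = (x_1 − 6)/7 = -5/6
  x_2 = -5/6;  a_2 = 5;  x_3 = (x_2 − 5)/7 = -5/6
  x_3 = -5/6;  a_3 = 5;  x_4 = (x_3 − 5)/7 = -5/6
Digits: (1, 6, 5, 5).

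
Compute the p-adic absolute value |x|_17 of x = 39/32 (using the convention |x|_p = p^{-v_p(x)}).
|39/32|_17 = 1

Step 1 — compute v_17(x) by factoring powers of 17 out of the numerator and denominator: v_17(39/32) = 0. Step 2 — apply |x|_p = p^{-v_p(x)} = 17^{0} = 1.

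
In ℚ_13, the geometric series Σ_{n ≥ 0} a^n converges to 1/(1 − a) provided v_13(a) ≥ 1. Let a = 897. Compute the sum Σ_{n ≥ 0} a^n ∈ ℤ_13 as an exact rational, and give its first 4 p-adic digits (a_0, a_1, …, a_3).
Σ a^n = 1/(1 − a) = -1/896;  first 4 digits = (1, 4, 8, 1)

v_13(a) = 1 ≥ 1, so the series converges in ℤ_13 to 1/(1 − a) = 1/(1 − 897) = -1/896. Expand this rational in ℤ_13: compute digits iteratively via d_i = x_i mod 13, x_{i+1} = (x_i − d_i)/13. The first 4 digits are (1, 4, 8, 1).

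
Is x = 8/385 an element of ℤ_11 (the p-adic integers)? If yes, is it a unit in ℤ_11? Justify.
x ∉ ℤ_11 (v_11(x) = -1 < 0)

ℤ_11 = {x ∈ ℚ_11 : v_11(x) ≥ 0} and ℤ_11^× = {x ∈ ℤ_11 : v_11(x) = 0}. Here v_11(8/385) = v_11(num) − v_11(den) = -1; compare against these criteria.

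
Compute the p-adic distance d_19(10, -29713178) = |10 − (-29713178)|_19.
d_19(10, -29713178) = 1/2476099

Step 1 — x − y = 10 − (-29713178) = 29713188. Step 2 — v_19(29713188) = 5 (factor: 29713188 = (19^5 · 12); the sign does not affect v_p). Step 3 — |x − y|_19 = 19^{-5} = 1/2476099.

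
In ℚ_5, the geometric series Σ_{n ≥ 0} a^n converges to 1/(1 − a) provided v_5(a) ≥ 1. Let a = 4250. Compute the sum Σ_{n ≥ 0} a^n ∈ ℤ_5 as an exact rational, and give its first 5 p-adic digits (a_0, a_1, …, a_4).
Σ a^n = 1/(1 − a) = -1/4249;  first 5 digits = (1, 0, 0, 4, 1)

v_5(a) = 3 ≥ 1, so the series converges in ℤ_5 to 1/(1 − a) = 1/(1 − 4250) = -1/4249. Expand this rational in ℤ_5: compute digits iteratively via d_i = x_i mod 5, x_{i+1} = (x_i − d_i)/5. The first 5 digits are (1, 0, 0, 4, 1).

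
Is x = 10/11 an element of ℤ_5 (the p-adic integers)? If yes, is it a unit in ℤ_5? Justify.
x ∈ ℤ_5 but not a unit; v_5(x) = 1 > 0

ℤ_5 = {x ∈ ℚ_5 : v_5(x) ≥ 0} and ℤ_5^× = {x ∈ ℤ_5 : v_5(x) = 0}. Here v_5(10/11) = v_5(num) − v_5(den) = 1; compare against these criteria.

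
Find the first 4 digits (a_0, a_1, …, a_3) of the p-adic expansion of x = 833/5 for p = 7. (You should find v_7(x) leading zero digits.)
(a_0, …, a_3) = (0, 0, 2, 3)

v_7(833/5) = 2, so a_0 = ... = a_1 = 0. Factor out: x = 7^2 · u with u = 17/5 a unit in ℤ_7. Expand u iteratively via a_{v+i} = u_i mod 7, u_{i+1} = (u_i − a_{v+i})/7:
  u_0 = 17/5;  a_2 = 2;  u_1 = (u_0 − 2)/7 = 1/5
  u_1 = 1/5;  a_3 = 3;  u_2 = (u_1 − 3)/7 = -2/5
Digits: (0, 0, 2, 3).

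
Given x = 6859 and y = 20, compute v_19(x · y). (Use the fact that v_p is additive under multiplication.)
v_19(137180) = 3

v_p(x) = 3 (factor: 6859 = 19^3 · 1); v_p(y) = 0 (factor: 20 = 19^0 · 20). Additivity: v_p(xy) = v_p(x) + v_p(y) = 3 + 0 = 3. (Direct check: xy = 137180 = 19^3 · (20).)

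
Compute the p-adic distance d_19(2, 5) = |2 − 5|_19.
d_19(2, 5) = 1

Step 1 — x − y = 2 − 5 = -3. Step 2 — v_19(-3) = 0 (factor: -3 = −(19^0 · 3); the sign does not affect v_p). Step 3 — |x − y|_19 = 19^{0} = 1.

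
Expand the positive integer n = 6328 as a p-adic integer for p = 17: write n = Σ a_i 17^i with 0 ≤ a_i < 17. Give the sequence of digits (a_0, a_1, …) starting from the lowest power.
(a_0, a_1, …) = (4, 15, 4, 1)

Repeated division by 17 gives the digits low-to-high: 6328 = 4 + 15·17^1 + 4·17^2 + 1·17^3. Digit sequence: (4, 15, 4, 1).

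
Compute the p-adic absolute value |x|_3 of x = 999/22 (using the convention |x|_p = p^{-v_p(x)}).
|999/22|_3 = 1/27

Step 1 — compute v_3(x) by factoring powers of 3 out of the numerator and denominator: v_3(999/22) = 3. Step 2 — apply |x|_p = p^{-v_p(x)} = 3^{-3} = 1/27.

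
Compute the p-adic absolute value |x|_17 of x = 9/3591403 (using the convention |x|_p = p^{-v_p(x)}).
|9/3591403|_17 = 83521

Step 1 — compute v_17(x) by factoring powers of 17 out of the numerator and denominator: v_17(9/3591403) = -4. Step 2 — apply |x|_p = p^{-v_p(x)} = 17^{4} = 83521.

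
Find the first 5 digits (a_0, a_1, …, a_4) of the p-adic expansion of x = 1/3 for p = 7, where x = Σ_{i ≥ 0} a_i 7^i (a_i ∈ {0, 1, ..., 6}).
(a_0, …, a_4) = (5, 4, 4, 4, 4)

v_7(1/3) = 0 (numerator and denominator both coprime to 7), so x ∈ ℤ_7^×. Compute digits iteratively via a_i = x_i mod 7, x_{i+1} = (x_i − a_i)/7, with x_0 = x:
  x_0 = 1/3;  a_0 = 5;  x_1 = (x_0 − 5)/7 = -2/3
  x_1 = -2/3;  a_1 = 4;  x_2 = (x_1 − 4)/7 = -2/3
  x_2 = -2/3;  a_2 = 4;  x_3 = (x_2 − 4)/7 = -2/3
  x_3 = -2/3;  a_3 = 4;  x_4 = (x_3 − 4)/7 = -2/3
  x_4 = -2/3;  a_4 = 4;  x_5 = (x_4 − 4)/7 = -2/3
Digits: (5, 4, 4, 4, 4).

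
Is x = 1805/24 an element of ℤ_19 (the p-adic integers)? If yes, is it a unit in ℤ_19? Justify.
x ∈ ℤ_19 but not a unit; v_19(x) = 2 > 0

ℤ_19 = {x ∈ ℚ_19 : v_19(x) ≥ 0} and ℤ_19^× = {x ∈ ℤ_19 : v_19(x) = 0}. Here v_19(1805/24) = v_19(num) − v_19(den) = 2; compare against these criteria.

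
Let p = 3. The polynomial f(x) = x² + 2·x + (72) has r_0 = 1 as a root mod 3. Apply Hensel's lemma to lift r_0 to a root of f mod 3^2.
r_1 = 7 (mod 9)

Hensel: r_{i+1} = r_i − f(r_i)·(f′(r_i))^{-1} mod 3^{i+2}, f′(x) = 2x + 2. Iterate:
  r_0 = 1 (mod 3)
  r_1 = 7 (mod 9)
Final: r = 7 satisfies f(r) ≡ 0 mod 3^2.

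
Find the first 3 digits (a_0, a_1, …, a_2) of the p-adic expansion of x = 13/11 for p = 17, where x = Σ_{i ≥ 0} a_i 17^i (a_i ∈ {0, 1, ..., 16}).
(a_0, …, a_2) = (12, 4, 9)

v_17(13/11) = 0 (numerator and denominator both coprime to 17), so x ∈ ℤ_17^×. Compute digits iteratively via a_i = x_i mod 17, x_{i+1} = (x_i − a_i)/17, with x_0 = x:
  x_0 = 13/11;  a_0 = 12;  x_1 = (x_0 − 12)/17 = -7/11
  x_1 = -7/11;  a_1 = 4;  x_2 = (x_1 − 4)/17 = -3/11
  x_2 = -3/11;  a_2 = 9;  x_3 = (x_2 − 9)/17 = -6/11
Digits: (12, 4, 9).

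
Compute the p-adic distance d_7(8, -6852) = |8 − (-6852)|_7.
d_7(8, -6852) = 1/343

Step 1 — x − y = 8 − (-6852) = 6860. Step 2 — v_7(6860) = 3 (factor: 6860 = (7^3 · 20); the sign does not affect v_p). Step 3 — |x − y|_7 = 7^{-3} = 1/343.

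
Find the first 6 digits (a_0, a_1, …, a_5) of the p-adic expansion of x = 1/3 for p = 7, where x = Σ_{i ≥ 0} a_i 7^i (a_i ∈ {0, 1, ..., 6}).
(a_0, …, a_5) = (5, 4, 4, 4, 4, 4)

v_7(1/3) = 0 (numerator and denominator both coprime to 7), so x ∈ ℤ_7^×. Compute digits iteratively via a_i = x_i mod 7, x_{i+1} = (x_i − a_i)/7, with x_0 = x:
  x_0 = 1/3;  a_0 = 5;  x_1 = (x_0 − 5)/7 = -2/3
  x_1 = -2/3;  a_1 = 4;  x_2 = (x_1 − 4)/7 = -2/3
  x_2 = -2/3;  a_2 = 4;  x_3 = (x_2 − 4)/7 = -2/3
  x_3 = -2/3;  a_3 = 4;  x_4 = (x_3 − 4)/7 = -2/3
  x_4 = -2/3;  a_4 = 4;  x_5 = (x_4 − 4)/7 = -2/3
  x_5 = -2/3;  a_5 = 4;  x_6 = (x_5 − 4)/7 = -2/3
Digits: (5, 4, 4, 4, 4, 4).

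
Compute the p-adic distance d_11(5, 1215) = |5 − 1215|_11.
d_11(5, 1215) = 1/121

Step 1 — x − y = 5 − 1215 = -1210. Step 2 — v_11(-1210) = 2 (factor: -1210 = −(11^2 · 10); the sign does not affect v_p). Step 3 — |x − y|_11 = 11^{-2} = 1/121.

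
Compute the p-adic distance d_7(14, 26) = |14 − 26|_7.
d_7(14, 26) = 1

Step 1 — x − y = 14 − 26 = -12. Step 2 — v_7(-12) = 0 (factor: -12 = −(7^0 · 12); the sign does not affect v_p). Step 3 — |x − y|_7 = 7^{0} = 1.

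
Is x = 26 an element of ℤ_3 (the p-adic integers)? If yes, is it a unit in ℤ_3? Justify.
x ∈ ℤ_3^× (unit); v_3(x) = 0

ℤ_3 = {x ∈ ℚ_3 : v_3(x) ≥ 0} and ℤ_3^× = {x ∈ ℤ_3 : v_3(x) = 0}. Here v_3(26) = v_3(num) − v_3(den) = 0; compare against these criteria.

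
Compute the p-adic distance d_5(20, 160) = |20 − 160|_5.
d_5(20, 160) = 1/5

Step 1 — x − y = 20 − 160 = -140. Step 2 — v_5(-140) = 1 (factor: -140 = −(5^1 · 28); the sign does not affect v_p). Step 3 — |x − y|_5 = 5^{-1} = 1/5.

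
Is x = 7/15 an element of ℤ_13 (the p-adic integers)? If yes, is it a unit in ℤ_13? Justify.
x ∈ ℤ_13^× (unit); v_13(x) = 0

ℤ_13 = {x ∈ ℚ_13 : v_13(x) ≥ 0} and ℤ_13^× = {x ∈ ℤ_13 : v_13(x) = 0}. Here v_13(7/15) = v_13(num) − v_13(den) = 0; compare against these criteria.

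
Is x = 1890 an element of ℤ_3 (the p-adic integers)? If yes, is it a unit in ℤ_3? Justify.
x ∈ ℤ_3 but not a unit; v_3(x) = 3 > 0

ℤ_3 = {x ∈ ℚ_3 : v_3(x) ≥ 0} and ℤ_3^× = {x ∈ ℤ_3 : v_3(x) = 0}. Here v_3(1890) = v_3(num) − v_3(den) = 3; compare against these criteria.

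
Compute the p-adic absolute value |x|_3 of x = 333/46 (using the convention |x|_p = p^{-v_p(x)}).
|333/46|_3 = 1/9

Step 1 — compute v_3(x) by factoring powers of 3 out of the numerator and denominator: v_3(333/46) = 2. Step 2 — apply |x|_p = p^{-v_p(x)} = 3^{-2} = 1/9.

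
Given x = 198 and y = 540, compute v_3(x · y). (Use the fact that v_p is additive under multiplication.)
v_3(106920) = 5

v_p(x) = 2 (factor: 198 = 3^2 · 22); v_p(y) = 3 (factor: 540 = 3^3 · 20). Additivity: v_p(xy) = v_p(x) + v_p(y) = 2 + 3 = 5. (Direct check: xy = 106920 = 3^5 · (440).)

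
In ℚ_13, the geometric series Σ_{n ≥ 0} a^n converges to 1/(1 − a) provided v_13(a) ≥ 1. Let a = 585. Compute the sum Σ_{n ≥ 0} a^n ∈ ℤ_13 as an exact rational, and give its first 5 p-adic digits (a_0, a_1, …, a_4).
Σ a^n = 1/(1 − a) = -1/584;  first 5 digits = (1, 6, 0, 8, 10)

v_13(a) = 1 ≥ 1, so the series converges in ℤ_13 to 1/(1 − a) = 1/(1 − 585) = -1/584. Expand this rational in ℤ_13: compute digits iteratively via d_i = x_i mod 13, x_{i+1} = (x_i − d_i)/13. The first 5 digits are (1, 6, 0, 8, 10).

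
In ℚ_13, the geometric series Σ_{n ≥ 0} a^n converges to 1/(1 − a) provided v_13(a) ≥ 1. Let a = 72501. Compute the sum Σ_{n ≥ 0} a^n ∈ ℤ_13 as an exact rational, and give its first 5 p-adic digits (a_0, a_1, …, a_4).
Σ a^n = 1/(1 − a) = -1/72500;  first 5 digits = (1, 0, 0, 7, 2)

v_13(a) = 3 ≥ 1, so the series converges in ℤ_13 to 1/(1 − a) = 1/(1 − 72501) = -1/72500. Expand this rational in ℤ_13: compute digits iteratively via d_i = x_i mod 13, x_{i+1} = (x_i − d_i)/13. The first 5 digits are (1, 0, 0, 7, 2).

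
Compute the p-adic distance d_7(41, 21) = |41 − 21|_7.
d_7(41, 21) = 1

Step 1 — x − y = 41 − 21 = 20. Step 2 — v_7(20) = 0 (factor: 20 = (7^0 · 20); the sign does not affect v_p). Step 3 — |x − y|_7 = 7^{0} = 1.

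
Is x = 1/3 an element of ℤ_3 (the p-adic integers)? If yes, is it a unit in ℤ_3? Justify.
x ∉ ℤ_3 (v_3(x) = -1 < 0)

ℤ_3 = {x ∈ ℚ_3 : v_3(x) ≥ 0} and ℤ_3^× = {x ∈ ℤ_3 : v_3(x) = 0}. Here v_3(1/3) = v_3(num) − v_3(den) = -1; compare against these criteria.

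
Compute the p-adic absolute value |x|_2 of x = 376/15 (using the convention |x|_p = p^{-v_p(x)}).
|376/15|_2 = 1/8

Step 1 — compute v_2(x) by factoring powers of 2 out of the numerator and denominator: v_2(376/15) = 3. Step 2 — apply |x|_p = p^{-v_p(x)} = 2^{-3} = 1/8.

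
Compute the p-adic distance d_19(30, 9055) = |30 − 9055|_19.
d_19(30, 9055) = 1/361

Step 1 — x − y = 30 − 9055 = -9025. Step 2 — v_19(-9025) = 2 (factor: -9025 = −(19^2 · 25); the sign does not affect v_p). Step 3 — |x − y|_19 = 19^{-2} = 1/361.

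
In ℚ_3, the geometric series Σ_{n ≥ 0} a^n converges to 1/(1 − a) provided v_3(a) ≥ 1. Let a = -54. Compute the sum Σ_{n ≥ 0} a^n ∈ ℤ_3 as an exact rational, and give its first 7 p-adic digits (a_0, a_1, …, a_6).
Σ a^n = 1/(1 − a) = 1/55;  first 7 digits = (1, 0, 0, 1, 2, 2, 0)

v_3(a) = 3 ≥ 1, so the series converges in ℤ_3 to 1/(1 − a) = 1/(1 − (-54)) = 1/55. Expand this rational in ℤ_3: compute digits iteratively via d_i = x_i mod 3, x_{i+1} = (x_i − d_i)/3. The first 7 digits are (1, 0, 0, 1, 2, 2, 0).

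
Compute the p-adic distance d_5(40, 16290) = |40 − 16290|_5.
d_5(40, 16290) = 1/625

Step 1 — x − y = 40 − 16290 = -16250. Step 2 — v_5(-16250) = 4 (factor: -16250 = −(5^4 · 26); the sign does not affect v_p). Step 3 — |x − y|_5 = 5^{-4} = 1/625.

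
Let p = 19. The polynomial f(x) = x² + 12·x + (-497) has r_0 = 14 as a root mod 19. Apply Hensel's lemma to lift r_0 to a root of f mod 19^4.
r_3 = 122640 (mod 130321)

Hensel: r_{i+1} = r_i − f(r_i)·(f′(r_i))^{-1} mod 19^{i+2}, f′(x) = 2x + 12. Iterate:
  r_0 = 14 (mod 19)
  r_1 = 261 (mod 361)
  r_2 = 6037 (mod 6859)
  r_3 = 122640 (mod 130321)
Final: r = 122640 satisfies f(r) ≡ 0 mod 19^4.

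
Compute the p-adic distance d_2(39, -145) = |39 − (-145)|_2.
d_2(39, -145) = 1/8

Step 1 — x − y = 39 − (-145) = 184. Step 2 — v_2(184) = 3 (factor: 184 = (2^3 · 23); the sign does not affect v_p). Step 3 — |x − y|_2 = 2^{-3} = 1/8.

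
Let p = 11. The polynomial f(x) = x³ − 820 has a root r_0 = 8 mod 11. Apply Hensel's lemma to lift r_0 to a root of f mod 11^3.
r_2 = 965 (mod 1331)

Hensel: r_{i+1} = r_i − f(r_i)/f′(r_i) mod 11^{i+2}, where f′(x) = 3x². Iterate:
  r_0 = 8 (mod 11)
  r_1 = 118 (mod 121)
  r_2 = 965 (mod 1331)
Final: r = 965 with f(r) ≡ 0 mod 11^3.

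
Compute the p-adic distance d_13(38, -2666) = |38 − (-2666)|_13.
d_13(38, -2666) = 1/169

Step 1 — x − y = 38 − (-2666) = 2704. Step 2 — v_13(2704) = 2 (factor: 2704 = (13^2 · 16); the sign does not affect v_p). Step 3 — |x − y|_13 = 13^{-2} = 1/169.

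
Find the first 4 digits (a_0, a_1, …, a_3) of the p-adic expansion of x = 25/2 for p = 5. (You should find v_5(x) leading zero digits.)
(a_0, …, a_3) = (0, 0, 3, 2)

v_5(25/2) = 2, so a_0 = ... = a_1 = 0. Factor out: x = 5^2 · u with u = 1/2 a unit in ℤ_5. Expand u iteratively via a_{v+i} = u_i mod 5, u_{i+1} = (u_i − a_{v+i})/5:
  u_0 = 1/2;  a_2 = 3;  u_1 = (u_0 − 3)/5 = -1/2
  u_1 = -1/2;  a_3 = 2;  u_2 = (u_1 − 2)/5 = -1/2
Digits: (0, 0, 3, 2).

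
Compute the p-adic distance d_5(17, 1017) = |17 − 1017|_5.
d_5(17, 1017) = 1/125

Step 1 — x − y = 17 − 1017 = -1000. Step 2 — v_5(-1000) = 3 (factor: -1000 = −(5^3 · 8); the sign does not affect v_p). Step 3 — |x − y|_5 = 5^{-3} = 1/125.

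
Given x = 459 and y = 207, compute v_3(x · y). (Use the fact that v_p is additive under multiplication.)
v_3(95013) = 5

v_p(x) = 3 (factor: 459 = 3^3 · 17); v_p(y) = 2 (factor: 207 = 3^2 · 23). Additivity: v_p(xy) = v_p(x) + v_p(y) = 3 + 2 = 5. (Direct check: xy = 95013 = 3^5 · (391).)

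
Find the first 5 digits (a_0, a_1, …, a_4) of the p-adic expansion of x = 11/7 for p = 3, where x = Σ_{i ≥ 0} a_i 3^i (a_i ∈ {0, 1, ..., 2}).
(a_0, …, a_4) = (2, 2, 1, 2, 0)

v_3(11/7) = 0 (numerator and denominator both coprime to 3), so x ∈ ℤ_3^×. Compute digits iteratively via a_i = x_i mod 3, x_{i+1} = (x_i − a_i)/3, with x_0 = x:
  x_0 = 11/7;  a_0 = 2;  x_1 = (x_0 − 2)/3 = -1/7
  x_1 = -1/7;  a_1 = 2;  x_2 = (x_1 − 2)/3 = -5/7
  x_2 = -5/7;  a_2 = 1;  x_3 = (x_2 − 1)/3 = -4/7
  x_3 = -4/7;  a_3 = 2;  x_4 = (x_3 − 2)/3 = -6/7
  x_4 = -6/7;  a_4 = 0;  x_5 = (x_4 − 0)/3 = -2/7
Digits: (2, 2, 1, 2, 0).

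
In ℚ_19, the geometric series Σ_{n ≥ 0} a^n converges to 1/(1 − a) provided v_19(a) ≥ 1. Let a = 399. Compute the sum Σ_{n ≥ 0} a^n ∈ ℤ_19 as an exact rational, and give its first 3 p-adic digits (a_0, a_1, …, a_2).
Σ a^n = 1/(1 − a) = -1/398;  first 3 digits = (1, 2, 5)

v_19(a) = 1 ≥ 1, so the series converges in ℤ_19 to 1/(1 − a) = 1/(1 − 399) = -1/398. Expand this rational in ℤ_19: compute digits iteratively via d_i = x_i mod 19, x_{i+1} = (x_i − d_i)/19. The first 3 digits are (1, 2, 5).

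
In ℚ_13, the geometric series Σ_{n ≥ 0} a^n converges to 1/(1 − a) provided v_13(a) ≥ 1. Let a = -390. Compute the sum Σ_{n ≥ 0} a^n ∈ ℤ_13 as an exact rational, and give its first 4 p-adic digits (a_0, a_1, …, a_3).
Σ a^n = 1/(1 − a) = 1/391;  first 4 digits = (1, 9, 0, 5)

v_13(a) = 1 ≥ 1, so the series converges in ℤ_13 to 1/(1 − a) = 1/(1 − (-390)) = 1/391. Expand this rational in ℤ_13: compute digits iteratively via d_i = x_i mod 13, x_{i+1} = (x_i − d_i)/13. The first 4 digits are (1, 9, 0, 5).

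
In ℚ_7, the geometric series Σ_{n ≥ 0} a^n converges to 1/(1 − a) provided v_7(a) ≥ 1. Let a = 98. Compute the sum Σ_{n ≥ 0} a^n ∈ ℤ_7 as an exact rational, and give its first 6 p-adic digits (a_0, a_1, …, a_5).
Σ a^n = 1/(1 − a) = -1/97;  first 6 digits = (1, 0, 2, 0, 4, 0)

v_7(a) = 2 ≥ 1, so the series converges in ℤ_7 to 1/(1 − a) = 1/(1 − 98) = -1/97. Expand this rational in ℤ_7: compute digits iteratively via d_i = x_i mod 7, x_{i+1} = (x_i − d_i)/7. The first 6 digits are (1, 0, 2, 0, 4, 0).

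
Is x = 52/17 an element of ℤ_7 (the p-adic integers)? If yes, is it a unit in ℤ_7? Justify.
x ∈ ℤ_7^× (unit); v_7(x) = 0

ℤ_7 = {x ∈ ℚ_7 : v_7(x) ≥ 0} and ℤ_7^× = {x ∈ ℤ_7 : v_7(x) = 0}. Here v_7(52/17) = v_7(num) − v_7(den) = 0; compare against these criteria.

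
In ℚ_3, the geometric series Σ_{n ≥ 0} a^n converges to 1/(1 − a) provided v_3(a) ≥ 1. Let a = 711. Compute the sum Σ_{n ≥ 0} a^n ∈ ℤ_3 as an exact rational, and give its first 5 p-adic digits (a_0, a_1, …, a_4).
Σ a^n = 1/(1 − a) = -1/710;  first 5 digits = (1, 0, 1, 2, 0)

v_3(a) = 2 ≥ 1, so the series converges in ℤ_3 to 1/(1 − a) = 1/(1 − 711) = -1/710. Expand this rational in ℤ_3: compute digits iteratively via d_i = x_i mod 3, x_{i+1} = (x_i − d_i)/3. The first 5 digits are (1, 0, 1, 2, 0).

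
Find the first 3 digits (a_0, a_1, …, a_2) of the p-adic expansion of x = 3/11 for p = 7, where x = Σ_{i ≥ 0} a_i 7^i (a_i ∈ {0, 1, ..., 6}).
(a_0, …, a_2) = (6, 3, 2)

v_7(3/11) = 0 (numerator and denominator both coprime to 7), so x ∈ ℤ_7^×. Compute digits iteratively via a_i = x_i mod 7, x_{i+1} = (x_i − a_i)/7, with x_0 = x:
  x_0 = 3/11;  a_0 = 6;  x_1 = (x_0 − 6)/7 = -9/11
  x_1 = -9/11;  a_1 = 3;  x_2 = (x_1 − 3)/7 = -6/11
  x_2 = -6/11;  a_2 = 2;  x_3 = (x_2 − 2)/7 = -4/11
Digits: (6, 3, 2).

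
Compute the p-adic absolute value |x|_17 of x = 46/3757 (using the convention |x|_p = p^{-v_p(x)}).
|46/3757|_17 = 289

Step 1 — compute v_17(x) by factoring powers of 17 out of the numerator and denominator: v_17(46/3757) = -2. Step 2 — apply |x|_p = p^{-v_p(x)} = 17^{2} = 289.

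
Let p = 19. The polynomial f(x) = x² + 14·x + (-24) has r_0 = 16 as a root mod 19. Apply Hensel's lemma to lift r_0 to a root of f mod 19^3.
r_2 = 681 (mod 6859)

Hensel: r_{i+1} = r_i − f(r_i)·(f′(r_i))^{-1} mod 19^{i+2}, f′(x) = 2x + 14. Iterate:
  r_0 = 16 (mod 19)
  r_1 = 320 (mod 361)
  r_2 = 681 (mod 6859)
Final: r = 681 satisfies f(r) ≡ 0 mod 19^3.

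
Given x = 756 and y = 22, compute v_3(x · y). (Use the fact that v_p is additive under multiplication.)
v_3(16632) = 3

v_p(x) = 3 (factor: 756 = 3^3 · 28); v_p(y) = 0 (factor: 22 = 3^0 · 22). Additivity: v_p(xy) = v_p(x) + v_p(y) = 3 + 0 = 3. (Direct check: xy = 16632 = 3^3 · (616).)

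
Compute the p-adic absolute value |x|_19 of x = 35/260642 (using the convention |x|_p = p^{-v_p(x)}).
|35/260642|_19 = 130321

Step 1 — compute v_19(x) by factoring powers of 19 out of the numerator and denominator: v_19(35/260642) = -4. Step 2 — apply |x|_p = p^{-v_p(x)} = 19^{4} = 130321.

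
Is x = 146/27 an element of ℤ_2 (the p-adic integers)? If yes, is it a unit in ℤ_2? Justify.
x ∈ ℤ_2 but not a unit; v_2(x) = 1 > 0

ℤ_2 = {x ∈ ℚ_2 : v_2(x) ≥ 0} and ℤ_2^× = {x ∈ ℤ_2 : v_2(x) = 0}. Here v_2(146/27) = v_2(num) − v_2(den) = 1; compare against these criteria.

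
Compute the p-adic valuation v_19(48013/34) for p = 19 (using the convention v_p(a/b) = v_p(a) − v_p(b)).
v_19(48013/34) = 3

Factor powers of 19 from the numerator and denominator of the reduced fraction: 48013 = 19^3 · 7 and 34 = 19^0 · 34. Apply v_p(a/b) = v_p(a) − v_p(b): v_19(48013/34) = 3 − 0 = 3.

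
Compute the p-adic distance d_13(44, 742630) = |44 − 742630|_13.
d_13(44, 742630) = 1/371293

Step 1 — x − y = 44 − 742630 = -742586. Step 2 — v_13(-742586) = 5 (factor: -742586 = −(13^5 · 2); the sign does not affect v_p). Step 3 — |x − y|_13 = 13^{-5} = 1/371293.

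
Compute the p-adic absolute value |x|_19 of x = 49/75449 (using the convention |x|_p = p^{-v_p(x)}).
|49/75449|_19 = 6859

Step 1 — compute v_19(x) by factoring powers of 19 out of the numerator and denominator: v_19(49/75449) = -3. Step 2 — apply |x|_p = p^{-v_p(x)} = 19^{3} = 6859.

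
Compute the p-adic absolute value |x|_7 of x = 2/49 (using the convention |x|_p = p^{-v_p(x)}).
|2/49|_7 = 49

Step 1 — compute v_7(x) by factoring powers of 7 out of the numerator and denominator: v_7(2/49) = -2. Step 2 — apply |x|_p = p^{-v_p(x)} = 7^{2} = 49.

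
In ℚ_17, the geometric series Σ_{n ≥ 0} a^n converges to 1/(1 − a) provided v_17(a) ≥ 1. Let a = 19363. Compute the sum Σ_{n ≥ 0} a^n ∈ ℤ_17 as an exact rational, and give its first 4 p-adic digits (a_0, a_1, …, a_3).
Σ a^n = 1/(1 − a) = -1/19362;  first 4 digits = (1, 0, 16, 3)

v_17(a) = 2 ≥ 1, so the series converges in ℤ_17 to 1/(1 − a) = 1/(1 − 19363) = -1/19362. Expand this rational in ℤ_17: compute digits iteratively via d_i = x_i mod 17, x_{i+1} = (x_i − d_i)/17. The first 4 digits are (1, 0, 16, 3).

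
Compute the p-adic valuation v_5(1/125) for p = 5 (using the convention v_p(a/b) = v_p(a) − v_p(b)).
v_5(1/125) = -3

Factor powers of 5 from the numerator and denominator of the reduced fraction: 1 = 5^0 · 1 and 125 = 5^3 · 1. Apply v_p(a/b) = v_p(a) − v_p(b): v_5(1/125) = 0 − 3 = -3.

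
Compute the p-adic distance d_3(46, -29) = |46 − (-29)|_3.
d_3(46, -29) = 1/3

Step 1 — x − y = 46 − (-29) = 75. Step 2 — v_3(75) = 1 (factor: 75 = (3^1 · 25); the sign does not affect v_p). Step 3 — |x − y|_3 = 3^{-1} = 1/3.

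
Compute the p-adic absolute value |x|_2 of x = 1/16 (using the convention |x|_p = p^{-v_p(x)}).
|1/16|_2 = 16

Step 1 — compute v_2(x) by factoring powers of 2 out of the numerator and denominator: v_2(1/16) = -4. Step 2 — apply |x|_p = p^{-v_p(x)} = 2^{4} = 16.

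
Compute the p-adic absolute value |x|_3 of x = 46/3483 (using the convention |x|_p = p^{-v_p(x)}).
|46/3483|_3 = 81

Step 1 — compute v_3(x) by factoring powers of 3 out of the numerator and denominator: v_3(46/3483) = -4. Step 2 — apply |x|_p = p^{-v_p(x)} = 3^{4} = 81.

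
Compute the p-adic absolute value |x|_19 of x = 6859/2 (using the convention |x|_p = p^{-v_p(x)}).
|6859/2|_19 = 1/6859

Step 1 — compute v_19(x) by factoring powers of 19 out of the numerator and denominator: v_19(6859/2) = 3. Step 2 — apply |x|_p = p^{-v_p(x)} = 19^{-3} = 1/6859.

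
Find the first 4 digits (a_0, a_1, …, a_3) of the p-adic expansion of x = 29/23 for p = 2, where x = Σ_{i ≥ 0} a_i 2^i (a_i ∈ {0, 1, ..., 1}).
(a_0, …, a_3) = (1, 1, 0, 1)

v_2(29/23) = 0 (numerator and denominator both coprime to 2), so x ∈ ℤ_2^×. Compute digits iteratively via a_i = x_i mod 2, x_{i+1} = (x_i − a_i)/2, with x_0 = x:
  x_0 = 29/23;  a_0 = 1;  x_1 = (x_0 − 1)/2 = 3/23
  x_1 = 3/23;  a_1 = 1;  x_2 = (x_1 − 1)/2 = -10/23
  x_2 = -10/23;  a_2 = 0;  x_3 = (x_2 − 0)/2 = -5/23
  x_3 = -5/23;  a_3 = 1;  x_4 = (x_3 − 1)/2 = -14/23
Digits: (1, 1, 0, 1).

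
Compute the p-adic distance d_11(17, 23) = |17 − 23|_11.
d_11(17, 23) = 1

Step 1 — x − y = 17 − 23 = -6. Step 2 — v_11(-6) = 0 (factor: -6 = −(11^0 · 6); the sign does not affect v_p). Step 3 — |x − y|_11 = 11^{0} = 1.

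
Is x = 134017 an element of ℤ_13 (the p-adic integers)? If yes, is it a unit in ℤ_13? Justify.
x ∈ ℤ_13 but not a unit; v_13(x) = 3 > 0

ℤ_13 = {x ∈ ℚ_13 : v_13(x) ≥ 0} and ℤ_13^× = {x ∈ ℤ_13 : v_13(x) = 0}. Here v_13(134017) = v_13(num) − v_13(den) = 3; compare against these criteria.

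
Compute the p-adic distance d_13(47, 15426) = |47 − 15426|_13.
d_13(47, 15426) = 1/2197

Step 1 — x − y = 47 − 15426 = -15379. Step 2 — v_13(-15379) = 3 (factor: -15379 = −(13^3 · 7); the sign does not affect v_p). Step 3 — |x − y|_13 = 13^{-3} = 1/2197.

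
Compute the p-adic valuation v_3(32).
v_3(32) = 0

v_3(n) is the largest exponent k such that 3^k divides n. Factor out: 32 = 3^0 · 32. (Sign doesn't affect v_p.) So v_3(32) = 0.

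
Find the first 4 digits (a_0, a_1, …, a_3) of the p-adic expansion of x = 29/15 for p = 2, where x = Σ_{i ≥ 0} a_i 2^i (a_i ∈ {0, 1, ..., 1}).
(a_0, …, a_3) = (1, 1, 0, 0)

v_2(29/15) = 0 (numerator and denominator both coprime to 2), so x ∈ ℤ_2^×. Compute digits iteratively via a_i = x_i mod 2, x_{i+1} = (x_i − a_i)/2, with x_0 = x:
  x_0 = 29/15;  a_0 = 1;  x_1 = (x_0 − 1)/2 = 7/15
  x_1 = 7/15;  a_1 = 1;  x_2 = (x_1 − 1)/2 = -4/15
  x_2 = -4/15;  a_2 = 0;  x_3 = (x_2 − 0)/2 = -2/15
  x_3 = -2/15;  a_3 = 0;  x_4 = (x_3 − 0)/2 = -1/15
Digits: (1, 1, 0, 0).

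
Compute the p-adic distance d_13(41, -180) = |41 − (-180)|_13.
d_13(41, -180) = 1/13

Step 1 — x − y = 41 − (-180) = 221. Step 2 — v_13(221) = 1 (factor: 221 = (13^1 · 17); the sign does not affect v_p). Step 3 — |x − y|_13 = 13^{-1} = 1/13.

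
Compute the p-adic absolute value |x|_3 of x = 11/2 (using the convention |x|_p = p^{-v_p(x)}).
|11/2|_3 = 1

Step 1 — compute v_3(x) by factoring powers of 3 out of the numerator and denominator: v_3(11/2) = 0. Step 2 — apply |x|_p = p^{-v_p(x)} = 3^{0} = 1.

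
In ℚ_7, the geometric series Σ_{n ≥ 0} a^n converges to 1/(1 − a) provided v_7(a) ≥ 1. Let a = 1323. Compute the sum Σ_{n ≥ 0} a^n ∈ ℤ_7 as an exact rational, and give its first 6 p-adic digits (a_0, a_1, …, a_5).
Σ a^n = 1/(1 − a) = -1/1322;  first 6 digits = (1, 0, 6, 3, 1, 6)

v_7(a) = 2 ≥ 1, so the series converges in ℤ_7 to 1/(1 − a) = 1/(1 − 1323) = -1/1322. Expand this rational in ℤ_7: compute digits iteratively via d_i = x_i mod 7, x_{i+1} = (x_i − d_i)/7. The first 6 digits are (1, 0, 6, 3, 1, 6).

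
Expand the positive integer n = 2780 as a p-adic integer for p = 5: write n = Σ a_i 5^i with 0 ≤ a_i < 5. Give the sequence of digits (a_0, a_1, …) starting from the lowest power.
(a_0, a_1, …) = (0, 1, 1, 2, 4)

Repeated division by 5 gives the digits low-to-high: 2780 = 1·5^1 + 1·5^2 + 2·5^3 + 4·5^4. Digit sequence: (0, 1, 1, 2, 4).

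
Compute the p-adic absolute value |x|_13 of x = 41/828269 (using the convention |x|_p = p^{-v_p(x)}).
|41/828269|_13 = 28561

Step 1 — compute v_13(x) by factoring powers of 13 out of the numerator and denominator: v_13(41/828269) = -4. Step 2 — apply |x|_p = p^{-v_p(x)} = 13^{4} = 28561.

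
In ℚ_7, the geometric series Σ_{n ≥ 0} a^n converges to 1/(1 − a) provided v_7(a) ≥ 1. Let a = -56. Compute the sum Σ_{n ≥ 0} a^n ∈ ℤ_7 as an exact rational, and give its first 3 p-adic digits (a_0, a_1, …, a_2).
Σ a^n = 1/(1 − a) = 1/57;  first 3 digits = (1, 6, 6)

v_7(a) = 1 ≥ 1, so the series converges in ℤ_7 to 1/(1 − a) = 1/(1 − (-56)) = 1/57. Expand this rational in ℤ_7: compute digits iteratively via d_i = x_i mod 7, x_{i+1} = (x_i − d_i)/7. The first 3 digits are (1, 6, 6).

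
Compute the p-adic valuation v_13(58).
v_13(58) = 0

v_13(n) is the largest exponent k such that 13^k divides n. Factor out: 58 = 13^0 · 58. (Sign doesn't affect v_p.) So v_13(58) = 0.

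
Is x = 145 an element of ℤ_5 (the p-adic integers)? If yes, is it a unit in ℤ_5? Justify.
x ∈ ℤ_5 but not a unit; v_5(x) = 1 > 0

ℤ_5 = {x ∈ ℚ_5 : v_5(x) ≥ 0} and ℤ_5^× = {x ∈ ℤ_5 : v_5(x) = 0}. Here v_5(145) = v_5(num) − v_5(den) = 1; compare against these criteria.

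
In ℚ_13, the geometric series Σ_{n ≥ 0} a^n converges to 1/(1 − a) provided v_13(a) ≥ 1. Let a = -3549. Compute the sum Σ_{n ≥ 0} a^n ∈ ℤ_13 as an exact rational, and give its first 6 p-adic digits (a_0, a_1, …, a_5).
Σ a^n = 1/(1 − a) = 1/3550;  first 6 digits = (1, 0, 5, 11, 11, 7)

v_13(a) = 2 ≥ 1, so the series converges in ℤ_13 to 1/(1 − a) = 1/(1 − (-3549)) = 1/3550. Expand this rational in ℤ_13: compute digits iteratively via d_i = x_i mod 13, x_{i+1} = (x_i − d_i)/13. The first 6 digits are (1, 0, 5, 11, 11, 7).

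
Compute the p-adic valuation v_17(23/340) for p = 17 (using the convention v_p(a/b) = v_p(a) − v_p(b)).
v_17(23/340) = -1

Factor powers of 17 from the numerator and denominator of the reduced fraction: 23 = 17^0 · 23 and 340 = 17^1 · 20. Apply v_p(a/b) = v_p(a) − v_p(b): v_17(23/340) = 0 − 1 = -1.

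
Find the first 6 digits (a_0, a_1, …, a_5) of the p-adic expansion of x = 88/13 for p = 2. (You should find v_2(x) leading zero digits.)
(a_0, …, a_5) = (0, 0, 0, 1, 1, 1)

v_2(88/13) = 3, so a_0 = ... = a_2 = 0. Factor out: x = 2^3 · u with u = 11/13 a unit in ℤ_2. Expand u iteratively via a_{v+i} = u_i mod 2, u_{i+1} = (u_i − a_{v+i})/2:
  u_0 = 11/13;  a_3 = 1;  u_1 = (u_0 − 1)/2 = -1/13
  u_1 = -1/13;  a_4 = 1;  u_2 = (u_1 − 1)/2 = -7/13
  u_2 = -7/13;  a_5 = 1;  u_3 = (u_2 − 1)/2 = -10/13
Digits: (0, 0, 0, 1, 1, 1).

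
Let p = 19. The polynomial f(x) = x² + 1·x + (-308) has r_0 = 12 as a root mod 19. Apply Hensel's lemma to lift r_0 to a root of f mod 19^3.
r_2 = 5693 (mod 6859)

Hensel: r_{i+1} = r_i − f(r_i)·(f′(r_i))^{-1} mod 19^{i+2}, f′(x) = 2x + 1. Iterate:
  r_0 = 12 (mod 19)
  r_1 = 278 (mod 361)
  r_2 = 5693 (mod 6859)
Final: r = 5693 satisfies f(r) ≡ 0 mod 19^3.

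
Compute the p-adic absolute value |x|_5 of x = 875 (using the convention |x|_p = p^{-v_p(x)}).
|875|_5 = 1/125

Step 1 — compute v_5(x) by factoring powers of 5 out of the numerator and denominator: v_5(875) = 3. Step 2 — apply |x|_p = p^{-v_p(x)} = 5^{-3} = 1/125.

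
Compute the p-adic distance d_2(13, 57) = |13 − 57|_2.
d_2(13, 57) = 1/4

Step 1 — x − y = 13 − 57 = -44. Step 2 — v_2(-44) = 2 (factor: -44 = −(2^2 · 11); the sign does not affect v_p). Step 3 — |x − y|_2 = 2^{-2} = 1/4.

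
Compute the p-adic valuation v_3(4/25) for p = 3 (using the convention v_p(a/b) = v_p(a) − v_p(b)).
v_3(4/25) = 0

Factor powers of 3 from the numerator and denominator of the reduced fraction: 4 = 3^0 · 4 and 25 = 3^0 · 25. Apply v_p(a/b) = v_p(a) − v_p(b): v_3(4/25) = 0 − 0 = 0.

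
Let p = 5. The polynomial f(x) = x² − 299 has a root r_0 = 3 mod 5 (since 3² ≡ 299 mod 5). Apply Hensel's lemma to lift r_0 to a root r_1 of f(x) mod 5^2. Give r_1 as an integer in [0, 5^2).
r_1 = 18 (mod 25)

Hensel's recurrence: r_{i+1} = r_i − f(r_i)·(f′(r_i))^{-1} mod 5^{i+2}, with f′(x) = 2x. Iterate:
  r_0 = 3 (mod 5)
  r_1 = 18 (mod 25)
Final: r_1 = 18, and one checks f(r_1) ≡ 0 mod 5^2.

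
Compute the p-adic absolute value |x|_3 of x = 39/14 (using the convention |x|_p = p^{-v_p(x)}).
|39/14|_3 = 1/3

Step 1 — compute v_3(x) by factoring powers of 3 out of the numerator and denominator: v_3(39/14) = 1. Step 2 — apply |x|_p = p^{-v_p(x)} = 3^{-1} = 1/3.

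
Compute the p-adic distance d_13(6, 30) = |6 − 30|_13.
d_13(6, 30) = 1

Step 1 — x − y = 6 − 30 = -24. Step 2 — v_13(-24) = 0 (factor: -24 = −(13^0 · 24); the sign does not affect v_p). Step 3 — |x − y|_13 = 13^{0} = 1.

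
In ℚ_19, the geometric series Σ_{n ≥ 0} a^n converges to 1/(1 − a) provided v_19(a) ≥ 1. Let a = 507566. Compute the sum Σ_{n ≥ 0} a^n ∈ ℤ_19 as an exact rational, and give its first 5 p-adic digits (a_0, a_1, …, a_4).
Σ a^n = 1/(1 − a) = -1/507565;  first 5 digits = (1, 0, 0, 17, 3)

v_19(a) = 3 ≥ 1, so the series converges in ℤ_19 to 1/(1 − a) = 1/(1 − 507566) = -1/507565. Expand this rational in ℤ_19: compute digits iteratively via d_i = x_i mod 19, x_{i+1} = (x_i − d_i)/19. The first 5 digits are (1, 0, 0, 17, 3).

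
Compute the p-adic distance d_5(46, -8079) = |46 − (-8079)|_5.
d_5(46, -8079) = 1/625

Step 1 — x − y = 46 − (-8079) = 8125. Step 2 — v_5(8125) = 4 (factor: 8125 = (5^4 · 13); the sign does not affect v_p). Step 3 — |x − y|_5 = 5^{-4} = 1/625.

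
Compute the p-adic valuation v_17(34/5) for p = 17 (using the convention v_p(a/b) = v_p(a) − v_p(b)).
v_17(34/5) = 1

Factor powers of 17 from the numerator and denominator of the reduced fraction: 34 = 17^1 · 2 and 5 = 17^0 · 5. Apply v_p(a/b) = v_p(a) − v_p(b): v_17(34/5) = 1 − 0 = 1.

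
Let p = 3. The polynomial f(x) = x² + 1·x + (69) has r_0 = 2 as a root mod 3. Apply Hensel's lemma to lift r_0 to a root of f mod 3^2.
r_1 = 5 (mod 9)

Hensel: r_{i+1} = r_i − f(r_i)·(f′(r_i))^{-1} mod 3^{i+2}, f′(x) = 2x + 1. Iterate:
  r_0 = 2 (mod 3)
  r_1 = 5 (mod 9)
Final: r = 5 satisfies f(r) ≡ 0 mod 3^2.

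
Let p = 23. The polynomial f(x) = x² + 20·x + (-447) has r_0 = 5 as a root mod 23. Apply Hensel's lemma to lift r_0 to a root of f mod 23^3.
r_2 = 4812 (mod 12167)

Hensel: r_{i+1} = r_i − f(r_i)·(f′(r_i))^{-1} mod 23^{i+2}, f′(x) = 2x + 20. Iterate:
  r_0 = 5 (mod 23)
  r_1 = 51 (mod 529)
  r_2 = 4812 (mod 12167)
Final: r = 4812 satisfies f(r) ≡ 0 mod 23^3.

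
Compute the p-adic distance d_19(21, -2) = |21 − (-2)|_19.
d_19(21, -2) = 1

Step 1 — x − y = 21 − (-2) = 23. Step 2 — v_19(23) = 0 (factor: 23 = (19^0 · 23); the sign does not affect v_p). Step 3 — |x − y|_19 = 19^{0} = 1.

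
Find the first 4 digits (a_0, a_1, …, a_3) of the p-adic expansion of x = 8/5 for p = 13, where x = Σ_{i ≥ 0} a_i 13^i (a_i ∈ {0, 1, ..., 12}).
(a_0, …, a_3) = (12, 7, 2, 5)

v_13(8/5) = 0 (numerator and denominator both coprime to 13), so x ∈ ℤ_13^×. Compute digits iteratively via a_i = x_i mod 13, x_{i+1} = (x_i − a_i)/13, with x_0 = x:
  x_0 = 8/5;  a_0 = 12;  x_1 = (x_0 − 12)/13 = -4/5
  x_1 = -4/5;  a_1 = 7;  x_2 = (x_1 − 7)/13 = -3/5
  x_2 = -3/5;  a_2 = 2;  x_3 = (x_2 − 2)/13 = -1/5
  x_3 = -1/5;  a_3 = 5;  x_4 = (x_3 − 5)/13 = -2/5
Digits: (12, 7, 2, 5).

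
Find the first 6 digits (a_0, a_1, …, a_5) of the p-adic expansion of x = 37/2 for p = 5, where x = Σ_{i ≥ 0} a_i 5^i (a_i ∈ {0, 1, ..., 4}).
(a_0, …, a_5) = (1, 1, 3, 2, 2, 2)

v_5(37/2) = 0 (numerator and denominator both coprime to 5), so x ∈ ℤ_5^×. Compute digits iteratively via a_i = x_i mod 5, x_{i+1} = (x_i − a_i)/5, with x_0 = x:
  x_0 = 37/2;  a_0 = 1;  x_1 = (x_0 − 1)/5 = 7/2
  x_1 = 7/2;  a_1 = 1;  x_2 = (x_1 − 1)/5 = 1/2
  x_2 = 1/2;  a_2 = 3;  x_3 = (x_2 − 3)/5 = -1/2
  x_3 = -1/2;  a_3 = 2;  x_4 = (x_3 − 2)/5 = -1/2
  x_4 = -1/2;  a_4 = 2;  x_5 = (x_4 − 2)/5 = -1/2
  x_5 = -1/2;  a_5 = 2;  x_6 = (x_5 − 2)/5 = -1/2
Digits: (1, 1, 3, 2, 2, 2).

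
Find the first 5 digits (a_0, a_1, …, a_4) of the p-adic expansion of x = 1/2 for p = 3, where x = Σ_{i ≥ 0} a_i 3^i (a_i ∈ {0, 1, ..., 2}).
(a_0, …, a_4) = (2, 1, 1, 1, 1)

v_3(1/2) = 0 (numerator and denominator both coprime to 3), so x ∈ ℤ_3^×. Compute digits iteratively via a_i = x_i mod 3, x_{i+1} = (x_i − a_i)/3, with x_0 = x:
  x_0 = 1/2;  a_0 = 2;  x_1 = (x_0 − 2)/3 = -1/2
  x_1 = -1/2;  a_1 = 1;  x_2 = (x_1 − 1)/3 = -1/2
  x_2 = -1/2;  a_2 = 1;  x_3 = (x_2 − 1)/3 = -1/2
  x_3 = -1/2;  a_3 = 1;  x_4 = (x_3 − 1)/3 = -1/2
  x_4 = -1/2;  a_4 = 1;  x_5 = (x_4 − 1)/3 = -1/2
Digits: (2, 1, 1, 1, 1).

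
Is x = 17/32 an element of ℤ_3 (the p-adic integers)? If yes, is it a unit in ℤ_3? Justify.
x ∈ ℤ_3^× (unit); v_3(x) = 0

ℤ_3 = {x ∈ ℚ_3 : v_3(x) ≥ 0} and ℤ_3^× = {x ∈ ℤ_3 : v_3(x) = 0}. Here v_3(17/32) = v_3(num) − v_3(den) = 0; compare against these criteria.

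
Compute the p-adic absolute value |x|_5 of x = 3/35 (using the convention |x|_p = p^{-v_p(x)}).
|3/35|_5 = 5

Step 1 — compute v_5(x) by factoring powers of 5 out of the numerator and denominator: v_5(3/35) = -1. Step 2 — apply |x|_p = p^{-v_p(x)} = 5^{1} = 5.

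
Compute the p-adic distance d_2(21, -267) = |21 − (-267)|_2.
d_2(21, -267) = 1/32

Step 1 — x − y = 21 − (-267) = 288. Step 2 — v_2(288) = 5 (factor: 288 = (2^5 · 9); the sign does not affect v_p). Step 3 — |x − y|_2 = 2^{-5} = 1/32.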